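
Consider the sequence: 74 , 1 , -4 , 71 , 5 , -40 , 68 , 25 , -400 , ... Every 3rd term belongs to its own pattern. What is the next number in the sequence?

65

Split by position mod 3: positions 1, 4, 7, … form one track, and each other residue class forms its own.
Track A: 74, 71, 68. Linear: a_n = 77 − 3·n.
Track B: 1, 5, 25. Powers of 5.
Track C: -4, -40, -400. Geometric, ×10 each step.
Position 10 → track A, term 4 = 65.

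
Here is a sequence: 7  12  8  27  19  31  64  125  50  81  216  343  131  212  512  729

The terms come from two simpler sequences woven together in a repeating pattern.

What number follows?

Positions follow the repeating pattern AABB; grouping by letter gives 2 tracks.
Subsequence A is 7, 12, 19, 31, 50, 81, 131, 212, which is each term equals the sum of the previous two.
Subsequence B is 8, 27, 64, 125, 216, 343, 512, 729, which is the cubes 2³, 3³, 4³, ….
Term 17 comes from subsequence A (its 9th entry): 343.

343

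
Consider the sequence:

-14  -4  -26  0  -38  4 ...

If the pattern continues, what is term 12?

Positions 1, 3, 5, … form one subsequence and positions 2, 4, 6, … form another.
Subsequence A: -14, -26, -38 (arithmetic with common difference −12).
Subsequence B: -4, 0, 4 (adding 4 each time).
The 12th slot belongs to subsequence B; its 6th term is 16.

16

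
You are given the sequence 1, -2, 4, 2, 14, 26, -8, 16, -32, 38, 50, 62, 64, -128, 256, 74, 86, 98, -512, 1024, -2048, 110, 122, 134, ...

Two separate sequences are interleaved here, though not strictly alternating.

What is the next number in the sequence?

4096

The slot pattern repeats as AAABBB (period 6), so there are 2 interleaved tracks.
Subsequence A: 1, -2, 4, -8, 16, -32, 64, -128, 256, -512, 1024, -2048 (geometric, ×-2 each step).
Subsequence B: 2, 14, 26, 38, 50, 62, 74, 86, 98, 110, 122, 134 (adding 12 each time).
Position 25 → subsequence A, term 13 = 4096.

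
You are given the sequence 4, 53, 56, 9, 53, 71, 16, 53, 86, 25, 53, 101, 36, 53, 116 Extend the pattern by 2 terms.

Taking every 3rd term gives 3 separate tracks.
Track A: 4, 9, 16, 25, 36 — consecutive squares n² from n = 2.
Track B: 53, 53, 53, 53, 53 — always 53.
Track C: 56, 71, 86, 101, 116 — linear: a_n = 41 + 15·n.
Term 16 comes from track A (its 6th entry): 49.
Position 17 → track B, term 6 = 53.

49, 53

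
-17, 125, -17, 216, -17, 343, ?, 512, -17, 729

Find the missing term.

-17

Split by position mod 2 into 2 tracks.
Track A is -17, -17, -17, ?, -17, which is the constant sequence -17.
Track B is 125, 216, 343, 512, 729, which is consecutive cubes n³ from n = 5.
So the missing entry in track A is -17.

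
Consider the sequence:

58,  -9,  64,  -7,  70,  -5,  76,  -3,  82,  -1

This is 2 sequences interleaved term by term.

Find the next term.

88

Positions 1, 3, 5, … form one subsequence and positions 2, 4, 6, … form another.
Stream A: 58, 64, 70, 76, 82. Adding 6 each time.
Stream B: -9, -7, -5, -3, -1. Adding 2 each time.
Term 11 comes from stream A (its 6th entry): 88.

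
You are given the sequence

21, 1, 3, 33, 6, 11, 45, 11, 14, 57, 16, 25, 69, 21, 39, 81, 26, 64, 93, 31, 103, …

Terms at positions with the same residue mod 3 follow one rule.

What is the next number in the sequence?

The terms cycle through 3 interleaved subsequences.
Track A: 21, 33, 45, 57, 69, 81, 93 (linear: a_n = 9 + 12·n).
Track B: 1, 6, 11, 16, 21, 26, 31 (linear: a_n = -4 + 5·n).
Track C: 3, 11, 14, 25, 39, 64, 103 (each term equals the sum of the previous two).
Position 22 → track A, term 8 = 105.

105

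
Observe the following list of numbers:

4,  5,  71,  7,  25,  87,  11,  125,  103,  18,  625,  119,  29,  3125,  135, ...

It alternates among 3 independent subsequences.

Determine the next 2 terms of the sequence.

Split by position mod 3: positions 1, 4, 7, … form one track, and each other residue class forms its own.
Track A: 4, 7, 11, 18, 29 — Fibonacci-style (each term is the sum of the two before it).
Track B: 5, 25, 125, 625, 3125 — successive powers of 5.
Track C: 71, 87, 103, 119, 135 — adding 16 each time.
Term 16 comes from track A (its 6th entry): 47.
The 17th slot belongs to track B; its 6th term is 15625.

47, 15625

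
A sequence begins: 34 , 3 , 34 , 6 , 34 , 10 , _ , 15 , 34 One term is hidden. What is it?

34

Positions 1, 3, 5, … form one subsequence and positions 2, 4, 6, … form another.
Track A: 34, 34, 34, ?, 34 (the constant sequence 34).
Track B: 3, 6, 10, 15 (triangular numbers n(n+1)/2 for n = 2, 3, …).
Filling track A at index 4 by its rule yields 34.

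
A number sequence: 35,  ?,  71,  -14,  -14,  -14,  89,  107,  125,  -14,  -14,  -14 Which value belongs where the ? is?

53

The slot pattern repeats as AAABBB (period 6), so there are 2 interleaved tracks.
Stream A: 35, ?, 71, 89, 107, 125 (arithmetic, step +18).
Stream B: -14, -14, -14, -14, -14, -14 (the constant sequence -14).
The gap is stream A's term 2; the rule gives 53.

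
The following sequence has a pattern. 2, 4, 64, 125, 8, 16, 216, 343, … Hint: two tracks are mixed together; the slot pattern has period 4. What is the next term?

Reading positions in blocks of 4 reveals the pattern AABB — 2 tracks woven together.
Track A is 2, 4, 8, 16, which is successive powers of 2.
Track B is 64, 125, 216, 343, which is consecutive cubes n³ from n = 4.
Term 9 comes from track A (its 5th entry): 32.

32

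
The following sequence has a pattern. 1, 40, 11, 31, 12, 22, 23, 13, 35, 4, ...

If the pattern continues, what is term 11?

Positions 1, 3, 5, … form one subsequence and positions 2, 4, 6, … form another.
Track A: 1, 11, 12, 23, 35. A Fibonacci-like recurrence a_n = a_{n-1} + a_{n-2}.
Track B: 40, 31, 22, 13, 4. Subtracting 9 each time.
Position 11 → track A, term 6 = 58.

58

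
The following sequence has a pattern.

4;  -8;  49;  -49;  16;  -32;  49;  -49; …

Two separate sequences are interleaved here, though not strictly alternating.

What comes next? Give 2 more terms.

Positions follow the repeating pattern AABB; grouping by letter gives 2 tracks.
Subsequence A: 4, -8, 16, -32. Multiplying by -2 each time.
Subsequence B: 49, -49, 49, -49. The oscillation 49·(−1)^(n+1).
Position 9 falls in subsequence A as its term 5, giving 64.
Position 10 → subsequence A, term 6 = -128.

64, -128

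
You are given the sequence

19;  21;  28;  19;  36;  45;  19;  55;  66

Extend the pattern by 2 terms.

19, 78

Positions follow the repeating pattern ABB; grouping by letter gives 2 tracks.
Stream A: 19, 19, 19 (the constant sequence 19).
Stream B: 21, 28, 36, 45, 55, 66 (triangular numbers n(n+1)/2 for n = 6, 7, …).
Position 10 falls in stream A as its term 4, giving 19.
Position 11 → stream B, term 7 = 78.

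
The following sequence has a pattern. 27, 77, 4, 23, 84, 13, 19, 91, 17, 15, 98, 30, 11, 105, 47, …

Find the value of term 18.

Split by position mod 3 into 3 tracks.
Subsequence A: 27, 23, 19, 15, 11 (linear: a_n = 31 − 4·n).
Subsequence B: 77, 84, 91, 98, 105 (arithmetic with common difference +7).
Subsequence C: 4, 13, 17, 30, 47 (each term equals the sum of the previous two).
Position 18 falls in subsequence C as its term 6, giving 77.

77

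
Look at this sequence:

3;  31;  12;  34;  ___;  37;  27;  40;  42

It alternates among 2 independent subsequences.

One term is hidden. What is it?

Positions 1, 3, 5, … form one subsequence and positions 2, 4, 6, … form another.
Stream A is 3, 12, ?, 27, 42, which is a Fibonacci-like recurrence a_n = a_{n-1} + a_{n-2}.
Stream B is 31, 34, 37, 40, which is arithmetic, step +3.
Stream A's pattern makes the blank 15.

15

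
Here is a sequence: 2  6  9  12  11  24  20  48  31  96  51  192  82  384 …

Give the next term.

Positions 1, 3, 5, … form one subsequence and positions 2, 4, 6, … form another.
Stream A: 2, 9, 11, 20, 31, 51, 82 — a Fibonacci-like recurrence a_n = a_{n-1} + a_{n-2}.
Stream B: 6, 12, 24, 48, 96, 192, 384 — geometric with ratio 2.
Position 15 → stream A, term 8 = 133.

133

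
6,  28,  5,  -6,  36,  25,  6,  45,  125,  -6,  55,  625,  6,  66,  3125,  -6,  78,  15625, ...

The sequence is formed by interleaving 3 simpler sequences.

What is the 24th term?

Split by position mod 3 into 3 tracks.
Subsequence A: 6, -6, 6, -6, 6, -6 — the oscillation 6·(−1)^(n+1).
Subsequence B: 28, 36, 45, 55, 66, 78 — the triangular numbers T_7, T_8, ….
Subsequence C: 5, 25, 125, 625, 3125, 15625 — successive powers of 5.
Term 24 comes from subsequence C (its 8th entry): 390625.

390625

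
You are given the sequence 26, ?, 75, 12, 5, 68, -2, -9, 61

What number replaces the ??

19

The slot pattern repeats as AAB (period 3), so there are 2 interleaved tracks.
Subsequence A is 26, ?, 12, 5, -2, -9, which is arithmetic with common difference −7.
Subsequence B is 75, 68, 61, which is arithmetic with common difference −7.
So the missing entry in subsequence A is 19.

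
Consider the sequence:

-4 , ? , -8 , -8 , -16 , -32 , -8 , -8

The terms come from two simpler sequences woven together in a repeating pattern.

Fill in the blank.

-8

The slot pattern repeats as AABB (period 4), so there are 2 interleaved tracks.
Track A: -4, ?, -16, -32 (geometric, ×2 each step).
Track B: -8, -8, -8, -8 (constant -8).
So the missing entry in track A is -8.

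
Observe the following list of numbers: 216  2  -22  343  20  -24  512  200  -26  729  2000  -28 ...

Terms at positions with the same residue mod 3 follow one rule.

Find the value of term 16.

Taking every 3rd term gives 3 separate tracks.
Subsequence A: 216, 343, 512, 729 (perfect cubes starting at 6³).
Subsequence B: 2, 20, 200, 2000 (a geometric progression (common ratio 10)).
Subsequence C: -22, -24, -26, -28 (subtracting 2 each time).
Term 16 comes from subsequence A (its 6th entry): 1331.

1331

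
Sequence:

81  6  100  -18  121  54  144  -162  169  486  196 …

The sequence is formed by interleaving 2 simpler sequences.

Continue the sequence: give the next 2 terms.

Split by position mod 2 into 2 tracks.
Track A: 81, 100, 121, 144, 169, 196 (perfect squares starting at 9²).
Track B: 6, -18, 54, -162, 486 (multiplying by -3 each time).
Position 12 → track B, term 6 = -1458.
The 13th slot belongs to track A; its 7th term is 225.

-1458, 225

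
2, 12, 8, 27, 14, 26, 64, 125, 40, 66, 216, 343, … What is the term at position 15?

Reading positions in blocks of 4 reveals the pattern AABB — 2 tracks woven together.
Track A: 2, 12, 14, 26, 40, 66 (Fibonacci-style (each term is the sum of the two before it)).
Track B: 8, 27, 64, 125, 216, 343 (perfect cubes starting at 2³).
The 15th slot belongs to track B; its 7th term is 512.

512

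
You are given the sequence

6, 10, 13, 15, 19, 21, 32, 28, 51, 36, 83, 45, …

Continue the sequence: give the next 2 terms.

Taking every 2nd term gives 2 separate tracks.
Stream A is 6, 13, 19, 32, 51, 83, which is a Fibonacci-like recurrence a_n = a_{n-1} + a_{n-2}.
Stream B is 10, 15, 21, 28, 36, 45, which is triangular numbers n(n+1)/2 for n = 4, 5, ….
Term 13 comes from stream A (its 7th entry): 134.
Term 14 comes from stream B (its 7th entry): 55.

134, 55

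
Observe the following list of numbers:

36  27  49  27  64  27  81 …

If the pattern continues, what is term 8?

Split by position mod 2 into 2 tracks.
Track A = 36, 49, 64, 81: the squares 6², 7², 8², ….
Track B = 27, 27, 27: always 27.
Term 8 comes from track B (its 4th entry): 27.

27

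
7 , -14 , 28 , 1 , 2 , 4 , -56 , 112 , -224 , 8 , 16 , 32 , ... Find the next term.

448

Reading positions in blocks of 6 reveals the pattern AAABBB — 2 tracks woven together.
Track A: 7, -14, 28, -56, 112, -224 (multiplying by -2 each time).
Track B: 1, 2, 4, 8, 16, 32 (successive powers of 2).
The 13th slot belongs to track A; its 7th term is 448.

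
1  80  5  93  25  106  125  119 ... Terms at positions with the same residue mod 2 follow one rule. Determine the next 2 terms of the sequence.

625, 132

Taking every 2nd term gives 2 separate tracks.
Track A: 1, 5, 25, 125 (powers of 5).
Track B: 80, 93, 106, 119 (linear: a_n = 67 + 13·n).
Position 9 → track A, term 5 = 625.
The 10th slot belongs to track B; its 5th term is 132.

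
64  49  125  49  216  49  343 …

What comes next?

49

Positions 1, 3, 5, … form one subsequence and positions 2, 4, 6, … form another.
Stream A is 64, 125, 216, 343, which is the cubes 4³, 5³, 6³, ….
Stream B is 49, 49, 49, which is always 49.
The 8th slot belongs to stream B; its 4th term is 49.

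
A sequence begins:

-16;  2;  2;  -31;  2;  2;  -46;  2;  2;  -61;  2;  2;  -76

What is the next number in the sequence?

2

Positions follow the repeating pattern ABB; grouping by letter gives 2 tracks.
Subsequence A = -16, -31, -46, -61, -76: arithmetic, step −15.
Subsequence B = 2, 2, 2, 2, 2, 2, 2, 2: the constant sequence 2.
Term 14 comes from subsequence B (its 9th entry): 2.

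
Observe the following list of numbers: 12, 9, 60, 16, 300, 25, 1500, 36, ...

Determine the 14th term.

The terms cycle through 2 interleaved subsequences.
Subsequence A is 12, 60, 300, 1500, which is geometric with ratio 5.
Subsequence B is 9, 16, 25, 36, which is consecutive squares n² from n = 3.
Position 14 falls in subsequence B as its term 7, giving 81.

81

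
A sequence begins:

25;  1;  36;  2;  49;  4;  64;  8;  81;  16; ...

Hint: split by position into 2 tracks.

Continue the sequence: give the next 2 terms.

100, 32

Odd-indexed and even-indexed terms follow separate rules.
Subsequence A: 25, 36, 49, 64, 81. Perfect squares starting at 5².
Subsequence B: 1, 2, 4, 8, 16. Multiplying by 2 each time.
Position 11 falls in subsequence A as its term 6, giving 100.
Term 12 comes from subsequence B (its 6th entry): 32.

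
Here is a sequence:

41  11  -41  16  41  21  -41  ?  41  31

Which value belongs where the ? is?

26

Taking every 2nd term gives 2 separate tracks.
Subsequence A = 41, -41, 41, -41, 41: alternating ±41.
Subsequence B = 11, 16, 21, ?, 31: arithmetic, step +5.
Subsequence B's pattern makes the blank 26.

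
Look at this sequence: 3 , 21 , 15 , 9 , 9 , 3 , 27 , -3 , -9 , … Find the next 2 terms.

81, -15

Reading positions in blocks of 3 reveals the pattern ABB — 2 tracks woven together.
Stream A: 3, 9, 27 (multiplying by 3 each time).
Stream B: 21, 15, 9, 3, -3, -9 (arithmetic with common difference −6).
Term 10 comes from stream A (its 4th entry): 81.
Position 11 → stream B, term 7 = -15.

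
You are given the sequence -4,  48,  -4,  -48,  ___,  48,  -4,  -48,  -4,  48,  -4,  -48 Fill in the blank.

-4

The terms cycle through 2 interleaved subsequences.
Subsequence A: -4, -4, ?, -4, -4, -4 (constant -4).
Subsequence B: 48, -48, 48, -48, 48, -48 (alternating ±48).
The gap is subsequence A's term 3; the rule gives -4.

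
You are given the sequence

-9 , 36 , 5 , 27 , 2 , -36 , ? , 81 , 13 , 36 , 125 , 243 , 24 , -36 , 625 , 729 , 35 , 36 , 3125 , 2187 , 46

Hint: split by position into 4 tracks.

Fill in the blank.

25

The terms cycle through 4 interleaved subsequences.
Stream A: -9, 2, 13, 24, 35, 46 — arithmetic with common difference +11.
Stream B: 36, -36, 36, -36, 36 — oscillating between 36 and -36.
Stream C: 5, ?, 125, 625, 3125 — geometric, ×5 each step.
Stream D: 27, 81, 243, 729, 2187 — successive powers of 3.
Filling stream C at index 2 by its rule yields 25.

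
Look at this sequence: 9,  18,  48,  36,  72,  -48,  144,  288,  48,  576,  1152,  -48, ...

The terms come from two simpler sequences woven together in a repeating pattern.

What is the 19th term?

The slot pattern repeats as AAB (period 3), so there are 2 interleaved tracks.
Stream A: 9, 18, 36, 72, 144, 288, 576, 1152 (geometric with ratio 2).
Stream B: 48, -48, 48, -48 (oscillating between 48 and -48).
The 19th slot belongs to stream A; its 13th term is 36864.

36864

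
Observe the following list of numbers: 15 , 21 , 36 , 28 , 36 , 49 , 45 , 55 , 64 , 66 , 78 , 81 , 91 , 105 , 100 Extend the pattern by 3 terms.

120, 136, 121

Reading positions in blocks of 3 reveals the pattern AAB — 2 tracks woven together.
Stream A: 15, 21, 28, 36, 45, 55, 66, 78, 91, 105 — the triangular numbers T_5, T_6, ….
Stream B: 36, 49, 64, 81, 100 — the squares 6², 7², 8², ….
Position 16 → stream A, term 11 = 120.
Position 17 falls in stream A as its term 12, giving 136.
Term 18 comes from stream B (its 6th entry): 121.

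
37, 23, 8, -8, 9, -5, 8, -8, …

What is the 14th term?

-61

The slot pattern repeats as AABB (period 4), so there are 2 interleaved tracks.
Subsequence A: 37, 23, 9, -5 — linear: a_n = 51 − 14·n.
Subsequence B: 8, -8, 8, -8 — the oscillation 8·(−1)^(n+1).
Position 14 → subsequence A, term 8 = -61.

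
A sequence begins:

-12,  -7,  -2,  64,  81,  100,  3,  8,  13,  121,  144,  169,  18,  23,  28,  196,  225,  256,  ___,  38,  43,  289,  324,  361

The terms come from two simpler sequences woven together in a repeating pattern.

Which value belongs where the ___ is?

33

Reading positions in blocks of 6 reveals the pattern AAABBB — 2 tracks woven together.
Track A: -12, -7, -2, 3, 8, 13, 18, 23, 28, ?, 38, 43 (linear: a_n = -17 + 5·n).
Track B: 64, 81, 100, 121, 144, 169, 196, 225, 256, 289, 324, 361 (the squares 8², 9², 10², …).
Track A's pattern makes the blank 33.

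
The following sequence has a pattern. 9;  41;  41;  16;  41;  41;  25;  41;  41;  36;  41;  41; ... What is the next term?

Reading positions in blocks of 3 reveals the pattern ABB — 2 tracks woven together.
Track A: 9, 16, 25, 36 — consecutive squares n² from n = 3.
Track B: 41, 41, 41, 41, 41, 41, 41, 41 — the constant sequence 41.
The 13th slot belongs to track A; its 5th term is 49.

49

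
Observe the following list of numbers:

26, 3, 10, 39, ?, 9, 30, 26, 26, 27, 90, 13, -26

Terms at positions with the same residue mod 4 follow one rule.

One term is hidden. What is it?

-26

Read the sequence 4 terms at a time; column i is its own pattern.
Subsequence A: 26, ?, 26, -26. Oscillating between 26 and -26.
Subsequence B: 3, 9, 27. Powers 3^1, 3^2, 3^3, ….
Subsequence C: 10, 30, 90. A geometric progression (common ratio 3).
Subsequence D: 39, 26, 13. Arithmetic, step −13.
Filling subsequence A at index 2 by its rule yields -26.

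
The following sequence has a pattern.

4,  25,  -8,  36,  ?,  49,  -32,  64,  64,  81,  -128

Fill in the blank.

Split by position mod 2 into 2 tracks.
Track A: 4, -8, ?, -32, 64, -128. Multiplying by -2 each time.
Track B: 25, 36, 49, 64, 81. Consecutive squares n² from n = 5.
Filling track A at index 3 by its rule yields 16.

16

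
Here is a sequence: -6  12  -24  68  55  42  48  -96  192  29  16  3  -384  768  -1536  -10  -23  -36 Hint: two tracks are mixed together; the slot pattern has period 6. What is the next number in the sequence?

Positions follow the repeating pattern AAABBB; grouping by letter gives 2 tracks.
Stream A = -6, 12, -24, 48, -96, 192, -384, 768, -1536: geometric with ratio -2.
Stream B = 68, 55, 42, 29, 16, 3, -10, -23, -36: arithmetic, step −13.
Position 19 → stream A, term 10 = 3072.

3072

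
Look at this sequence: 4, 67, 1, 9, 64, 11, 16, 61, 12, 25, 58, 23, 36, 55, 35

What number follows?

Split by position mod 3 into 3 tracks.
Track A = 4, 9, 16, 25, 36: perfect squares starting at 2².
Track B = 67, 64, 61, 58, 55: arithmetic with common difference −3.
Track C = 1, 11, 12, 23, 35: a Fibonacci-like recurrence a_n = a_{n-1} + a_{n-2}.
Position 16 → track A, term 6 = 49.

49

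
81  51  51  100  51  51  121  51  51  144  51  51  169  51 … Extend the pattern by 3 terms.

Positions follow the repeating pattern ABB; grouping by letter gives 2 tracks.
Track A: 81, 100, 121, 144, 169 — the squares 9², 10², 11², ….
Track B: 51, 51, 51, 51, 51, 51, 51, 51, 51 — always 51.
Position 15 falls in track B as its term 10, giving 51.
The 16th slot belongs to track A; its 6th term is 196.
Position 17 falls in track B as its term 11, giving 51.

51, 196, 51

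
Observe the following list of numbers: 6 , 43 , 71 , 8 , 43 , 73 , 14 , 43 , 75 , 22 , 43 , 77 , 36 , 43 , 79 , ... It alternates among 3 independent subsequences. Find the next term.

Taking every 3rd term gives 3 separate tracks.
Subsequence A: 6, 8, 14, 22, 36 — a Fibonacci-like recurrence a_n = a_{n-1} + a_{n-2}.
Subsequence B: 43, 43, 43, 43, 43 — always 43.
Subsequence C: 71, 73, 75, 77, 79 — linear: a_n = 69 + 2·n.
Position 16 falls in subsequence A as its term 6, giving 58.

58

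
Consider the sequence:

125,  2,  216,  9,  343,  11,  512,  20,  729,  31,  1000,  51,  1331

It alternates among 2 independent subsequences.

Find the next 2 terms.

82, 1728

Positions 1, 3, 5, … form one subsequence and positions 2, 4, 6, … form another.
Stream A: 125, 216, 343, 512, 729, 1000, 1331 (perfect cubes starting at 5³).
Stream B: 2, 9, 11, 20, 31, 51 (each term equals the sum of the previous two).
Position 14 falls in stream B as its term 7, giving 82.
Term 15 comes from stream A (its 8th entry): 1728.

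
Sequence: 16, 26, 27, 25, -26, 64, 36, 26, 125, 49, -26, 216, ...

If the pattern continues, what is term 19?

Read the sequence 3 terms at a time; column i is its own pattern.
Track A: 16, 25, 36, 49 (consecutive squares n² from n = 4).
Track B: 26, -26, 26, -26 (alternating ±26).
Track C: 27, 64, 125, 216 (the cubes 3³, 4³, 5³, …).
Position 19 falls in track A as its term 7, giving 100.

100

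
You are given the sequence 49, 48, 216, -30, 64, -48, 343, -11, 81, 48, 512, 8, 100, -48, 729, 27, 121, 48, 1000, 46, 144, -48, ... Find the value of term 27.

1728

Read the sequence 4 terms at a time; column i is its own pattern.
Stream A is 49, 64, 81, 100, 121, 144, which is the squares 7², 8², 9², ….
Stream B is 48, -48, 48, -48, 48, -48, which is the oscillation 48·(−1)^(n+1).
Stream C is 216, 343, 512, 729, 1000, which is perfect cubes starting at 6³.
Stream D is -30, -11, 8, 27, 46, which is arithmetic, step +19.
Position 27 falls in stream C as its term 7, giving 1728.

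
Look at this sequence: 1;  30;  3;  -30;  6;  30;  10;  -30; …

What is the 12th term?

-30

The terms cycle through 2 interleaved subsequences.
Track A: 1, 3, 6, 10 (triangular numbers starting at T_1).
Track B: 30, -30, 30, -30 (alternating ±30).
Term 12 comes from track B (its 6th entry): -30.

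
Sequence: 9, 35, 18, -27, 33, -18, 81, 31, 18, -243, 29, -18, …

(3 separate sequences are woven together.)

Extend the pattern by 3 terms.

729, 27, 18

Split by position mod 3 into 3 tracks.
Track A = 9, -27, 81, -243: multiplying by -3 each time.
Track B = 35, 33, 31, 29: linear: a_n = 37 − 2·n.
Track C = 18, -18, 18, -18: the oscillation 18·(−1)^(n+1).
Position 13 falls in track A as its term 5, giving 729.
Term 14 comes from track B (its 5th entry): 27.
Position 15 falls in track C as its term 5, giving 18.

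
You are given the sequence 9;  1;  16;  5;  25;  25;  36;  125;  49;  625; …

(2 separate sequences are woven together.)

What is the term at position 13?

Odd-indexed and even-indexed terms follow separate rules.
Subsequence A is 9, 16, 25, 36, 49, which is perfect squares starting at 3².
Subsequence B is 1, 5, 25, 125, 625, which is powers 5^0, 5^1, 5^2, ….
Position 13 → subsequence A, term 7 = 81.

81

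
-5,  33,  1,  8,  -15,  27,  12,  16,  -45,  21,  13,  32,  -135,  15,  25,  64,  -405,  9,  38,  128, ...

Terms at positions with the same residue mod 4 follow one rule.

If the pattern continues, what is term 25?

-3645

Split by position mod 4: positions 1, 5, 9, … form one track, and each other residue class forms its own.
Track A is -5, -15, -45, -135, -405, which is geometric with ratio 3.
Track B is 33, 27, 21, 15, 9, which is linear: a_n = 39 − 6·n.
Track C is 1, 12, 13, 25, 38, which is each term equals the sum of the previous two.
Track D is 8, 16, 32, 64, 128, which is powers 2^3, 2^4, 2^5, ….
Position 25 → track A, term 7 = -3645.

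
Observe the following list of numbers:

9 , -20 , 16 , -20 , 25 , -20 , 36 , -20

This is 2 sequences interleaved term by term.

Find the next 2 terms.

Positions 1, 3, 5, … form one subsequence and positions 2, 4, 6, … form another.
Track A is 9, 16, 25, 36, which is perfect squares starting at 3².
Track B is -20, -20, -20, -20, which is always -20.
The 9th slot belongs to track A; its 5th term is 49.
Term 10 comes from track B (its 5th entry): -20.

49, -20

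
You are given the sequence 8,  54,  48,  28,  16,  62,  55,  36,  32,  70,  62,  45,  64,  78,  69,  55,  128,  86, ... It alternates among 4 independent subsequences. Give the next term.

The terms cycle through 4 interleaved subsequences.
Track A: 8, 16, 32, 64, 128 — powers 2^3, 2^4, 2^5, ….
Track B: 54, 62, 70, 78, 86 — arithmetic, step +8.
Track C: 48, 55, 62, 69 — linear: a_n = 41 + 7·n.
Track D: 28, 36, 45, 55 — triangular numbers starting at T_7.
Term 19 comes from track C (its 5th entry): 76.

76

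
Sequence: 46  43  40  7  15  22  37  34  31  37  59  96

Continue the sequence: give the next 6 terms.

The slot pattern repeats as AAABBB (period 6), so there are 2 interleaved tracks.
Stream A is 46, 43, 40, 37, 34, 31, which is arithmetic with common difference −3.
Stream B is 7, 15, 22, 37, 59, 96, which is Fibonacci-style (each term is the sum of the two before it).
The 13th slot belongs to stream A; its 7th term is 28.
The 14th slot belongs to stream A; its 8th term is 25.
Position 15 → stream A, term 9 = 22.
Position 16 falls in stream B as its term 7, giving 155.
Term 17 comes from stream B (its 8th entry): 251.
Position 18 falls in stream B as its term 9, giving 406.

28, 25, 22, 155, 251, 406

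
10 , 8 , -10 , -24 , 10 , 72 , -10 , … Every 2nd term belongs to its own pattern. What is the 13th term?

10

Split by position mod 2 into 2 tracks.
Subsequence A = 10, -10, 10, -10: the oscillation 10·(−1)^(n+1).
Subsequence B = 8, -24, 72: geometric, ×-3 each step.
Position 13 falls in subsequence A as its term 7, giving 10.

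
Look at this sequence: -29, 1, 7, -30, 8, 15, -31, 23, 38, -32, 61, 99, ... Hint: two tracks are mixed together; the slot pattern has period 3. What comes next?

-33

Positions follow the repeating pattern ABB; grouping by letter gives 2 tracks.
Track A = -29, -30, -31, -32: linear: a_n = -28 − n.
Track B = 1, 7, 8, 15, 23, 38, 61, 99: Fibonacci-style (each term is the sum of the two before it).
Term 13 comes from track A (its 5th entry): -33.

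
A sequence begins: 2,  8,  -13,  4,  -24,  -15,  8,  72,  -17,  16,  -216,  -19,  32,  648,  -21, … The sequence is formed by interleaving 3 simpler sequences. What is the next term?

64

The terms cycle through 3 interleaved subsequences.
Subsequence A: 2, 4, 8, 16, 32 — successive powers of 2.
Subsequence B: 8, -24, 72, -216, 648 — multiplying by -3 each time.
Subsequence C: -13, -15, -17, -19, -21 — arithmetic with common difference −2.
Position 16 → subsequence A, term 6 = 64.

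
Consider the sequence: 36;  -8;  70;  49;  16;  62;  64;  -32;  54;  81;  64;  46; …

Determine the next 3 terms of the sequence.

100, -128, 38

Taking every 3rd term gives 3 separate tracks.
Stream A = 36, 49, 64, 81: perfect squares starting at 6².
Stream B = -8, 16, -32, 64: geometric, ×-2 each step.
Stream C = 70, 62, 54, 46: arithmetic with common difference −8.
Position 13 → stream A, term 5 = 100.
Position 14 falls in stream B as its term 5, giving -128.
Position 15 falls in stream C as its term 5, giving 38.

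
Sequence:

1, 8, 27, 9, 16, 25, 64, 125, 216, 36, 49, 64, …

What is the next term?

The slot pattern repeats as AAABBB (period 6), so there are 2 interleaved tracks.
Subsequence A: 1, 8, 27, 64, 125, 216 — consecutive cubes n³ from n = 1.
Subsequence B: 9, 16, 25, 36, 49, 64 — perfect squares starting at 3².
Position 13 falls in subsequence A as its term 7, giving 343.

343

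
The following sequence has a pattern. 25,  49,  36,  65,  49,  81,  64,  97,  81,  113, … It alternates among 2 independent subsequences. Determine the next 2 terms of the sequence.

100, 129

Split by position mod 2 into 2 tracks.
Track A is 25, 36, 49, 64, 81, which is consecutive squares n² from n = 5.
Track B is 49, 65, 81, 97, 113, which is arithmetic with common difference +16.
Position 11 falls in track A as its term 6, giving 100.
Term 12 comes from track B (its 6th entry): 129.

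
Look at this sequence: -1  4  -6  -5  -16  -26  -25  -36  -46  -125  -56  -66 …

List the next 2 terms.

-625, -76

Reading positions in blocks of 3 reveals the pattern ABB — 2 tracks woven together.
Track A: -1, -5, -25, -125 — multiplying by 5 each time.
Track B: 4, -6, -16, -26, -36, -46, -56, -66 — arithmetic, step −10.
The 13th slot belongs to track A; its 5th term is -625.
Term 14 comes from track B (its 9th entry): -76.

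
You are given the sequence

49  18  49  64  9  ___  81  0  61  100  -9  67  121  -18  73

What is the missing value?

55

Taking every 3rd term gives 3 separate tracks.
Subsequence A is 49, 64, 81, 100, 121, which is the squares 7², 8², 9², ….
Subsequence B is 18, 9, 0, -9, -18, which is arithmetic, step −9.
Subsequence C is 49, ?, 61, 67, 73, which is linear: a_n = 43 + 6·n.
The gap is subsequence C's term 2; the rule gives 55.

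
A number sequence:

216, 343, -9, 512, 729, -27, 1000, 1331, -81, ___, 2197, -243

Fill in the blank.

The slot pattern repeats as AAB (period 3), so there are 2 interleaved tracks.
Stream A = 216, 343, 512, 729, 1000, 1331, ?, 2197: the cubes 6³, 7³, 8³, ….
Stream B = -9, -27, -81, -243: a geometric progression (common ratio 3).
Stream A's pattern makes the blank 1728.

1728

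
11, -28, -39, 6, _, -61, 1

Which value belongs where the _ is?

Reading positions in blocks of 3 reveals the pattern ABB — 2 tracks woven together.
Track A = 11, 6, 1: arithmetic, step −5.
Track B = -28, -39, ?, -61: arithmetic with common difference −11.
Filling track B at index 3 by its rule yields -50.

-50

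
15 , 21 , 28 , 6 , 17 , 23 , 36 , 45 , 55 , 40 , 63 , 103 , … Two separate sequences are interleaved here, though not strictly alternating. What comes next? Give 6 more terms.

66, 78, 91, 166, 269, 435

Reading positions in blocks of 6 reveals the pattern AAABBB — 2 tracks woven together.
Track A: 15, 21, 28, 36, 45, 55. Triangular numbers starting at T_5.
Track B: 6, 17, 23, 40, 63, 103. A Fibonacci-like recurrence a_n = a_{n-1} + a_{n-2}.
Term 13 comes from track A (its 7th entry): 66.
Term 14 comes from track A (its 8th entry): 78.
The 15th slot belongs to track A; its 9th term is 91.
Position 16 falls in track B as its term 7, giving 166.
Position 17 falls in track B as its term 8, giving 269.
Term 18 comes from track B (its 9th entry): 435.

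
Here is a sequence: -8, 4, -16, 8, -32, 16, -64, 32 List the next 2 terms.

Split by position mod 2 into 2 tracks.
Track A is -8, -16, -32, -64, which is geometric with ratio 2.
Track B is 4, 8, 16, 32, which is powers of 2.
Position 9 → track A, term 5 = -128.
The 10th slot belongs to track B; its 5th term is 64.

-128, 64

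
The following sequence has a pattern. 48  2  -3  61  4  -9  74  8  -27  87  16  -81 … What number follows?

100

Split by position mod 3 into 3 tracks.
Stream A: 48, 61, 74, 87. Adding 13 each time.
Stream B: 2, 4, 8, 16. Powers of 2.
Stream C: -3, -9, -27, -81. Geometric with ratio 3.
The 13th slot belongs to stream A; its 5th term is 100.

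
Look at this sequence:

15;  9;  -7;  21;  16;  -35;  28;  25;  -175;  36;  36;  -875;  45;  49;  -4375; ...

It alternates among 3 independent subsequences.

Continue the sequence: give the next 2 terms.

Taking every 3rd term gives 3 separate tracks.
Track A is 15, 21, 28, 36, 45, which is triangular numbers n(n+1)/2 for n = 5, 6, ….
Track B is 9, 16, 25, 36, 49, which is perfect squares starting at 3².
Track C is -7, -35, -175, -875, -4375, which is geometric with ratio 5.
Position 16 falls in track A as its term 6, giving 55.
The 17th slot belongs to track B; its 6th term is 64.

55, 64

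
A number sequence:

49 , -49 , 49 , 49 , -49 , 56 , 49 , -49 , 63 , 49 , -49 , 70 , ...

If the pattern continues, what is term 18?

84

Positions follow the repeating pattern AAB; grouping by letter gives 2 tracks.
Track A = 49, -49, 49, -49, 49, -49, 49, -49: the oscillation 49·(−1)^(n+1).
Track B = 49, 56, 63, 70: arithmetic, step +7.
Position 18 falls in track B as its term 6, giving 84.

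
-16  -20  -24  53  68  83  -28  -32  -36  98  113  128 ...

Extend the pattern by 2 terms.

-40, -44

Reading positions in blocks of 6 reveals the pattern AAABBB — 2 tracks woven together.
Track A is -16, -20, -24, -28, -32, -36, which is linear: a_n = -12 − 4·n.
Track B is 53, 68, 83, 98, 113, 128, which is adding 15 each time.
Position 13 falls in track A as its term 7, giving -40.
Position 14 falls in track A as its term 8, giving -44.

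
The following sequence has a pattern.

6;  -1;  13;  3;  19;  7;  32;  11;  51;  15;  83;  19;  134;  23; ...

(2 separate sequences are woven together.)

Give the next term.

The terms cycle through 2 interleaved subsequences.
Stream A: 6, 13, 19, 32, 51, 83, 134. A Fibonacci-like recurrence a_n = a_{n-1} + a_{n-2}.
Stream B: -1, 3, 7, 11, 15, 19, 23. Arithmetic, step +4.
Term 15 comes from stream A (its 8th entry): 217.

217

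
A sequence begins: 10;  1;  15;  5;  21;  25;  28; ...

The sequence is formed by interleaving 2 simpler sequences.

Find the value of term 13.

55

Split by position mod 2 into 2 tracks.
Subsequence A: 10, 15, 21, 28 (triangular numbers n(n+1)/2 for n = 4, 5, …).
Subsequence B: 1, 5, 25 (powers 5^0, 5^1, 5^2, …).
Position 13 falls in subsequence A as its term 7, giving 55.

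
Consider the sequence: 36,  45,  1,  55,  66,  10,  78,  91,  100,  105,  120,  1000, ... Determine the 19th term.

Positions follow the repeating pattern AAB; grouping by letter gives 2 tracks.
Track A is 36, 45, 55, 66, 78, 91, 105, 120, which is triangular numbers starting at T_8.
Track B is 1, 10, 100, 1000, which is powers of 10.
The 19th slot belongs to track A; its 13th term is 210.

210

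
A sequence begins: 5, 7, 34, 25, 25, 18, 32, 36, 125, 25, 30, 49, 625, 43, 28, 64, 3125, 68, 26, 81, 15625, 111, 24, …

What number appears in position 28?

121

Split by position mod 4 into 4 tracks.
Track A = 5, 25, 125, 625, 3125, 15625: successive powers of 5.
Track B = 7, 18, 25, 43, 68, 111: Fibonacci-style (each term is the sum of the two before it).
Track C = 34, 32, 30, 28, 26, 24: arithmetic, step −2.
Track D = 25, 36, 49, 64, 81: the squares 5², 6², 7², ….
Position 28 → track D, term 7 = 121.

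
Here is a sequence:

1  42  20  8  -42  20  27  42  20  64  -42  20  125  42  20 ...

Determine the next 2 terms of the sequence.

216, -42

The terms cycle through 3 interleaved subsequences.
Stream A: 1, 8, 27, 64, 125. Consecutive cubes n³ from n = 1.
Stream B: 42, -42, 42, -42, 42. The oscillation 42·(−1)^(n+1).
Stream C: 20, 20, 20, 20, 20. The constant sequence 20.
Position 16 → stream A, term 6 = 216.
Term 17 comes from stream B (its 6th entry): -42.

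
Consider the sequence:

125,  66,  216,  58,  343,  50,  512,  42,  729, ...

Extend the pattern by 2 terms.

34, 1000

Taking every 2nd term gives 2 separate tracks.
Track A is 125, 216, 343, 512, 729, which is consecutive cubes n³ from n = 5.
Track B is 66, 58, 50, 42, which is arithmetic with common difference −8.
Position 10 falls in track B as its term 5, giving 34.
Position 11 falls in track A as its term 6, giving 1000.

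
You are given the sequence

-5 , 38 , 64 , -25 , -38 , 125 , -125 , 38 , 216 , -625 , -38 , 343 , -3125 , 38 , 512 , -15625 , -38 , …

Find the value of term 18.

Split by position mod 3: positions 1, 4, 7, … form one track, and each other residue class forms its own.
Subsequence A: -5, -25, -125, -625, -3125, -15625 (multiplying by 5 each time).
Subsequence B: 38, -38, 38, -38, 38, -38 (the oscillation 38·(−1)^(n+1)).
Subsequence C: 64, 125, 216, 343, 512 (consecutive cubes n³ from n = 4).
Position 18 falls in subsequence C as its term 6, giving 729.

729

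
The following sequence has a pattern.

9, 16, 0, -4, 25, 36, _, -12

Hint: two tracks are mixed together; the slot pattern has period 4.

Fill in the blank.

-8

Reading positions in blocks of 4 reveals the pattern AABB — 2 tracks woven together.
Track A is 9, 16, 25, 36, which is perfect squares starting at 3².
Track B is 0, -4, ?, -12, which is arithmetic with common difference −4.
Track B's pattern makes the blank -8.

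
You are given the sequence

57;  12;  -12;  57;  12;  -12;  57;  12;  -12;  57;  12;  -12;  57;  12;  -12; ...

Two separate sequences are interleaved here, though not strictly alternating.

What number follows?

57

The slot pattern repeats as ABB (period 3), so there are 2 interleaved tracks.
Track A is 57, 57, 57, 57, 57, which is always 57.
Track B is 12, -12, 12, -12, 12, -12, 12, -12, 12, -12, which is alternating ±12.
Term 16 comes from track A (its 6th entry): 57.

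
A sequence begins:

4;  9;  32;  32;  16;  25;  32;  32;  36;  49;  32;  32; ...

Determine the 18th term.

The slot pattern repeats as AABB (period 4), so there are 2 interleaved tracks.
Track A is 4, 9, 16, 25, 36, 49, which is the squares 2², 3², 4², ….
Track B is 32, 32, 32, 32, 32, 32, which is constant 32.
The 18th slot belongs to track A; its 10th term is 121.

121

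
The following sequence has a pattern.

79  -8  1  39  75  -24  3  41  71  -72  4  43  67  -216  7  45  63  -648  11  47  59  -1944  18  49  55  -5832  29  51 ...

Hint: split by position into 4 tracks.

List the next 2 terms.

51, -17496

Split by position mod 4: positions 1, 5, 9, … form one track, and each other residue class forms its own.
Subsequence A: 79, 75, 71, 67, 63, 59, 55 — linear: a_n = 83 − 4·n.
Subsequence B: -8, -24, -72, -216, -648, -1944, -5832 — multiplying by 3 each time.
Subsequence C: 1, 3, 4, 7, 11, 18, 29 — each term equals the sum of the previous two.
Subsequence D: 39, 41, 43, 45, 47, 49, 51 — arithmetic, step +2.
The 29th slot belongs to subsequence A; its 8th term is 51.
Position 30 falls in subsequence B as its term 8, giving -17496.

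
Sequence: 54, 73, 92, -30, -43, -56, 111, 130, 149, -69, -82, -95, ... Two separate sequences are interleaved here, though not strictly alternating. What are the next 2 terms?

168, 187

Reading positions in blocks of 6 reveals the pattern AAABBB — 2 tracks woven together.
Track A = 54, 73, 92, 111, 130, 149: linear: a_n = 35 + 19·n.
Track B = -30, -43, -56, -69, -82, -95: arithmetic with common difference −13.
Position 13 → track A, term 7 = 168.
The 14th slot belongs to track A; its 8th term is 187.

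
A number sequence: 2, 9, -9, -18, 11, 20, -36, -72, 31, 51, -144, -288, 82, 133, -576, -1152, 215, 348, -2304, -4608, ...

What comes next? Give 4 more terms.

Positions follow the repeating pattern AABB; grouping by letter gives 2 tracks.
Subsequence A is 2, 9, 11, 20, 31, 51, 82, 133, 215, 348, which is each term equals the sum of the previous two.
Subsequence B is -9, -18, -36, -72, -144, -288, -576, -1152, -2304, -4608, which is geometric, ×2 each step.
Term 21 comes from subsequence A (its 11th entry): 563.
Position 22 → subsequence A, term 12 = 911.
Position 23 → subsequence B, term 11 = -9216.
The 24th slot belongs to subsequence B; its 12th term is -18432.

563, 911, -9216, -18432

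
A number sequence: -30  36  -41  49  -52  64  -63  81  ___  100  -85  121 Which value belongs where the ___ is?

Odd-indexed and even-indexed terms follow separate rules.
Subsequence A = -30, -41, -52, -63, ?, -85: linear: a_n = -19 − 11·n.
Subsequence B = 36, 49, 64, 81, 100, 121: the squares 6², 7², 8², ….
Filling subsequence A at index 5 by its rule yields -74.

-74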